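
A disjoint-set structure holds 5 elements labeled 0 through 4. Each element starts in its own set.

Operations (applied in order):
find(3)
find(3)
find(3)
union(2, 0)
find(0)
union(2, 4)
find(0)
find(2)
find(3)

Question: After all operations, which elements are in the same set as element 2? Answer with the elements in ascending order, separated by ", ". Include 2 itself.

Answer: 0, 2, 4

Derivation:
Step 1: find(3) -> no change; set of 3 is {3}
Step 2: find(3) -> no change; set of 3 is {3}
Step 3: find(3) -> no change; set of 3 is {3}
Step 4: union(2, 0) -> merged; set of 2 now {0, 2}
Step 5: find(0) -> no change; set of 0 is {0, 2}
Step 6: union(2, 4) -> merged; set of 2 now {0, 2, 4}
Step 7: find(0) -> no change; set of 0 is {0, 2, 4}
Step 8: find(2) -> no change; set of 2 is {0, 2, 4}
Step 9: find(3) -> no change; set of 3 is {3}
Component of 2: {0, 2, 4}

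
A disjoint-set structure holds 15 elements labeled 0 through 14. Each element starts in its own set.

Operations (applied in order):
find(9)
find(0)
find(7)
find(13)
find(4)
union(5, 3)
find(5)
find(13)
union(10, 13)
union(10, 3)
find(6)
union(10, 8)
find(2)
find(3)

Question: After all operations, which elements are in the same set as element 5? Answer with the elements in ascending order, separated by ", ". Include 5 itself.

Answer: 3, 5, 8, 10, 13

Derivation:
Step 1: find(9) -> no change; set of 9 is {9}
Step 2: find(0) -> no change; set of 0 is {0}
Step 3: find(7) -> no change; set of 7 is {7}
Step 4: find(13) -> no change; set of 13 is {13}
Step 5: find(4) -> no change; set of 4 is {4}
Step 6: union(5, 3) -> merged; set of 5 now {3, 5}
Step 7: find(5) -> no change; set of 5 is {3, 5}
Step 8: find(13) -> no change; set of 13 is {13}
Step 9: union(10, 13) -> merged; set of 10 now {10, 13}
Step 10: union(10, 3) -> merged; set of 10 now {3, 5, 10, 13}
Step 11: find(6) -> no change; set of 6 is {6}
Step 12: union(10, 8) -> merged; set of 10 now {3, 5, 8, 10, 13}
Step 13: find(2) -> no change; set of 2 is {2}
Step 14: find(3) -> no change; set of 3 is {3, 5, 8, 10, 13}
Component of 5: {3, 5, 8, 10, 13}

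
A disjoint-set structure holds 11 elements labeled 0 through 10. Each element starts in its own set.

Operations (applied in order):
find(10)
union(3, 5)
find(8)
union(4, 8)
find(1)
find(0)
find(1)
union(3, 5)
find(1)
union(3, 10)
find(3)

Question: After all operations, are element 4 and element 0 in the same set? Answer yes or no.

Answer: no

Derivation:
Step 1: find(10) -> no change; set of 10 is {10}
Step 2: union(3, 5) -> merged; set of 3 now {3, 5}
Step 3: find(8) -> no change; set of 8 is {8}
Step 4: union(4, 8) -> merged; set of 4 now {4, 8}
Step 5: find(1) -> no change; set of 1 is {1}
Step 6: find(0) -> no change; set of 0 is {0}
Step 7: find(1) -> no change; set of 1 is {1}
Step 8: union(3, 5) -> already same set; set of 3 now {3, 5}
Step 9: find(1) -> no change; set of 1 is {1}
Step 10: union(3, 10) -> merged; set of 3 now {3, 5, 10}
Step 11: find(3) -> no change; set of 3 is {3, 5, 10}
Set of 4: {4, 8}; 0 is not a member.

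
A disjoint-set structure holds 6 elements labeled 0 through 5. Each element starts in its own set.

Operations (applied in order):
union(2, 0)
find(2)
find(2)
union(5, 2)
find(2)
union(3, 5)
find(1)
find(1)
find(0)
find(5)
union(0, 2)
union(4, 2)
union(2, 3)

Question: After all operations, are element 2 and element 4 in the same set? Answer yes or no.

Answer: yes

Derivation:
Step 1: union(2, 0) -> merged; set of 2 now {0, 2}
Step 2: find(2) -> no change; set of 2 is {0, 2}
Step 3: find(2) -> no change; set of 2 is {0, 2}
Step 4: union(5, 2) -> merged; set of 5 now {0, 2, 5}
Step 5: find(2) -> no change; set of 2 is {0, 2, 5}
Step 6: union(3, 5) -> merged; set of 3 now {0, 2, 3, 5}
Step 7: find(1) -> no change; set of 1 is {1}
Step 8: find(1) -> no change; set of 1 is {1}
Step 9: find(0) -> no change; set of 0 is {0, 2, 3, 5}
Step 10: find(5) -> no change; set of 5 is {0, 2, 3, 5}
Step 11: union(0, 2) -> already same set; set of 0 now {0, 2, 3, 5}
Step 12: union(4, 2) -> merged; set of 4 now {0, 2, 3, 4, 5}
Step 13: union(2, 3) -> already same set; set of 2 now {0, 2, 3, 4, 5}
Set of 2: {0, 2, 3, 4, 5}; 4 is a member.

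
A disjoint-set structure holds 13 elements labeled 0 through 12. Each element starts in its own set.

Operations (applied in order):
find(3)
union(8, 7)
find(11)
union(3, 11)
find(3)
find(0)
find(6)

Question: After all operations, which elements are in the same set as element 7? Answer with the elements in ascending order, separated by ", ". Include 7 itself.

Step 1: find(3) -> no change; set of 3 is {3}
Step 2: union(8, 7) -> merged; set of 8 now {7, 8}
Step 3: find(11) -> no change; set of 11 is {11}
Step 4: union(3, 11) -> merged; set of 3 now {3, 11}
Step 5: find(3) -> no change; set of 3 is {3, 11}
Step 6: find(0) -> no change; set of 0 is {0}
Step 7: find(6) -> no change; set of 6 is {6}
Component of 7: {7, 8}

Answer: 7, 8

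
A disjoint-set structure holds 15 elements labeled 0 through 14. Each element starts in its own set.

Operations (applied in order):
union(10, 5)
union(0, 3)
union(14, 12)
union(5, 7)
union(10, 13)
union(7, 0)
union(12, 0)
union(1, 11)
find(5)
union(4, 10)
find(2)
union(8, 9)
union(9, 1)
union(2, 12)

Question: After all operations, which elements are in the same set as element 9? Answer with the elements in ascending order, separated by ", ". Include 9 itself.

Step 1: union(10, 5) -> merged; set of 10 now {5, 10}
Step 2: union(0, 3) -> merged; set of 0 now {0, 3}
Step 3: union(14, 12) -> merged; set of 14 now {12, 14}
Step 4: union(5, 7) -> merged; set of 5 now {5, 7, 10}
Step 5: union(10, 13) -> merged; set of 10 now {5, 7, 10, 13}
Step 6: union(7, 0) -> merged; set of 7 now {0, 3, 5, 7, 10, 13}
Step 7: union(12, 0) -> merged; set of 12 now {0, 3, 5, 7, 10, 12, 13, 14}
Step 8: union(1, 11) -> merged; set of 1 now {1, 11}
Step 9: find(5) -> no change; set of 5 is {0, 3, 5, 7, 10, 12, 13, 14}
Step 10: union(4, 10) -> merged; set of 4 now {0, 3, 4, 5, 7, 10, 12, 13, 14}
Step 11: find(2) -> no change; set of 2 is {2}
Step 12: union(8, 9) -> merged; set of 8 now {8, 9}
Step 13: union(9, 1) -> merged; set of 9 now {1, 8, 9, 11}
Step 14: union(2, 12) -> merged; set of 2 now {0, 2, 3, 4, 5, 7, 10, 12, 13, 14}
Component of 9: {1, 8, 9, 11}

Answer: 1, 8, 9, 11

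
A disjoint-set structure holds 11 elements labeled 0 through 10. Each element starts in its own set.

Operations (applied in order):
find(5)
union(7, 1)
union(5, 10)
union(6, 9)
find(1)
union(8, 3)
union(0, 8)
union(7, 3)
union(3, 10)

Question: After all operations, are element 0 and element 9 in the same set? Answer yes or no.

Answer: no

Derivation:
Step 1: find(5) -> no change; set of 5 is {5}
Step 2: union(7, 1) -> merged; set of 7 now {1, 7}
Step 3: union(5, 10) -> merged; set of 5 now {5, 10}
Step 4: union(6, 9) -> merged; set of 6 now {6, 9}
Step 5: find(1) -> no change; set of 1 is {1, 7}
Step 6: union(8, 3) -> merged; set of 8 now {3, 8}
Step 7: union(0, 8) -> merged; set of 0 now {0, 3, 8}
Step 8: union(7, 3) -> merged; set of 7 now {0, 1, 3, 7, 8}
Step 9: union(3, 10) -> merged; set of 3 now {0, 1, 3, 5, 7, 8, 10}
Set of 0: {0, 1, 3, 5, 7, 8, 10}; 9 is not a member.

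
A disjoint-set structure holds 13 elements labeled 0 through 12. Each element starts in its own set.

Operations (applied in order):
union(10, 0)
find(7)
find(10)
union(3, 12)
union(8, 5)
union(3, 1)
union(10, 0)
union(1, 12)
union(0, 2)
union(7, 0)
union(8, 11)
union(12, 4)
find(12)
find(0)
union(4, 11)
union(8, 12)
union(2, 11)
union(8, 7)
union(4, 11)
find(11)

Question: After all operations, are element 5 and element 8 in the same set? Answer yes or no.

Answer: yes

Derivation:
Step 1: union(10, 0) -> merged; set of 10 now {0, 10}
Step 2: find(7) -> no change; set of 7 is {7}
Step 3: find(10) -> no change; set of 10 is {0, 10}
Step 4: union(3, 12) -> merged; set of 3 now {3, 12}
Step 5: union(8, 5) -> merged; set of 8 now {5, 8}
Step 6: union(3, 1) -> merged; set of 3 now {1, 3, 12}
Step 7: union(10, 0) -> already same set; set of 10 now {0, 10}
Step 8: union(1, 12) -> already same set; set of 1 now {1, 3, 12}
Step 9: union(0, 2) -> merged; set of 0 now {0, 2, 10}
Step 10: union(7, 0) -> merged; set of 7 now {0, 2, 7, 10}
Step 11: union(8, 11) -> merged; set of 8 now {5, 8, 11}
Step 12: union(12, 4) -> merged; set of 12 now {1, 3, 4, 12}
Step 13: find(12) -> no change; set of 12 is {1, 3, 4, 12}
Step 14: find(0) -> no change; set of 0 is {0, 2, 7, 10}
Step 15: union(4, 11) -> merged; set of 4 now {1, 3, 4, 5, 8, 11, 12}
Step 16: union(8, 12) -> already same set; set of 8 now {1, 3, 4, 5, 8, 11, 12}
Step 17: union(2, 11) -> merged; set of 2 now {0, 1, 2, 3, 4, 5, 7, 8, 10, 11, 12}
Step 18: union(8, 7) -> already same set; set of 8 now {0, 1, 2, 3, 4, 5, 7, 8, 10, 11, 12}
Step 19: union(4, 11) -> already same set; set of 4 now {0, 1, 2, 3, 4, 5, 7, 8, 10, 11, 12}
Step 20: find(11) -> no change; set of 11 is {0, 1, 2, 3, 4, 5, 7, 8, 10, 11, 12}
Set of 5: {0, 1, 2, 3, 4, 5, 7, 8, 10, 11, 12}; 8 is a member.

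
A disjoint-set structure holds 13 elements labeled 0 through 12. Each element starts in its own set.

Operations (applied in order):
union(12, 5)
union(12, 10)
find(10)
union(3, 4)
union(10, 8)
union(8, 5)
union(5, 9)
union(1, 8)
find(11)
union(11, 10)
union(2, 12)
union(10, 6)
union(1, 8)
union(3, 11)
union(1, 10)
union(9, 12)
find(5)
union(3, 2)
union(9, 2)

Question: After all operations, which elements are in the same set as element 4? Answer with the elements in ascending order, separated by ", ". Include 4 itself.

Step 1: union(12, 5) -> merged; set of 12 now {5, 12}
Step 2: union(12, 10) -> merged; set of 12 now {5, 10, 12}
Step 3: find(10) -> no change; set of 10 is {5, 10, 12}
Step 4: union(3, 4) -> merged; set of 3 now {3, 4}
Step 5: union(10, 8) -> merged; set of 10 now {5, 8, 10, 12}
Step 6: union(8, 5) -> already same set; set of 8 now {5, 8, 10, 12}
Step 7: union(5, 9) -> merged; set of 5 now {5, 8, 9, 10, 12}
Step 8: union(1, 8) -> merged; set of 1 now {1, 5, 8, 9, 10, 12}
Step 9: find(11) -> no change; set of 11 is {11}
Step 10: union(11, 10) -> merged; set of 11 now {1, 5, 8, 9, 10, 11, 12}
Step 11: union(2, 12) -> merged; set of 2 now {1, 2, 5, 8, 9, 10, 11, 12}
Step 12: union(10, 6) -> merged; set of 10 now {1, 2, 5, 6, 8, 9, 10, 11, 12}
Step 13: union(1, 8) -> already same set; set of 1 now {1, 2, 5, 6, 8, 9, 10, 11, 12}
Step 14: union(3, 11) -> merged; set of 3 now {1, 2, 3, 4, 5, 6, 8, 9, 10, 11, 12}
Step 15: union(1, 10) -> already same set; set of 1 now {1, 2, 3, 4, 5, 6, 8, 9, 10, 11, 12}
Step 16: union(9, 12) -> already same set; set of 9 now {1, 2, 3, 4, 5, 6, 8, 9, 10, 11, 12}
Step 17: find(5) -> no change; set of 5 is {1, 2, 3, 4, 5, 6, 8, 9, 10, 11, 12}
Step 18: union(3, 2) -> already same set; set of 3 now {1, 2, 3, 4, 5, 6, 8, 9, 10, 11, 12}
Step 19: union(9, 2) -> already same set; set of 9 now {1, 2, 3, 4, 5, 6, 8, 9, 10, 11, 12}
Component of 4: {1, 2, 3, 4, 5, 6, 8, 9, 10, 11, 12}

Answer: 1, 2, 3, 4, 5, 6, 8, 9, 10, 11, 12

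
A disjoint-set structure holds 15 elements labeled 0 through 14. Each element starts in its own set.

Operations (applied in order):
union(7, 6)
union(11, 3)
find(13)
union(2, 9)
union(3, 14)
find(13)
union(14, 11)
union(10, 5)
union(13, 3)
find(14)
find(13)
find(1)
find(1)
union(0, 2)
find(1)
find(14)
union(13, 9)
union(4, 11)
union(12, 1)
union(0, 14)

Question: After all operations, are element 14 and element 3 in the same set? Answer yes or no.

Answer: yes

Derivation:
Step 1: union(7, 6) -> merged; set of 7 now {6, 7}
Step 2: union(11, 3) -> merged; set of 11 now {3, 11}
Step 3: find(13) -> no change; set of 13 is {13}
Step 4: union(2, 9) -> merged; set of 2 now {2, 9}
Step 5: union(3, 14) -> merged; set of 3 now {3, 11, 14}
Step 6: find(13) -> no change; set of 13 is {13}
Step 7: union(14, 11) -> already same set; set of 14 now {3, 11, 14}
Step 8: union(10, 5) -> merged; set of 10 now {5, 10}
Step 9: union(13, 3) -> merged; set of 13 now {3, 11, 13, 14}
Step 10: find(14) -> no change; set of 14 is {3, 11, 13, 14}
Step 11: find(13) -> no change; set of 13 is {3, 11, 13, 14}
Step 12: find(1) -> no change; set of 1 is {1}
Step 13: find(1) -> no change; set of 1 is {1}
Step 14: union(0, 2) -> merged; set of 0 now {0, 2, 9}
Step 15: find(1) -> no change; set of 1 is {1}
Step 16: find(14) -> no change; set of 14 is {3, 11, 13, 14}
Step 17: union(13, 9) -> merged; set of 13 now {0, 2, 3, 9, 11, 13, 14}
Step 18: union(4, 11) -> merged; set of 4 now {0, 2, 3, 4, 9, 11, 13, 14}
Step 19: union(12, 1) -> merged; set of 12 now {1, 12}
Step 20: union(0, 14) -> already same set; set of 0 now {0, 2, 3, 4, 9, 11, 13, 14}
Set of 14: {0, 2, 3, 4, 9, 11, 13, 14}; 3 is a member.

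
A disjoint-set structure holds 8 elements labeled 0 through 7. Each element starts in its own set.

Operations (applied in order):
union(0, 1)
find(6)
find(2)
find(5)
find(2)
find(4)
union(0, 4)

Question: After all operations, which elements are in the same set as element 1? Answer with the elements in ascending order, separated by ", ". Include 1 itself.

Step 1: union(0, 1) -> merged; set of 0 now {0, 1}
Step 2: find(6) -> no change; set of 6 is {6}
Step 3: find(2) -> no change; set of 2 is {2}
Step 4: find(5) -> no change; set of 5 is {5}
Step 5: find(2) -> no change; set of 2 is {2}
Step 6: find(4) -> no change; set of 4 is {4}
Step 7: union(0, 4) -> merged; set of 0 now {0, 1, 4}
Component of 1: {0, 1, 4}

Answer: 0, 1, 4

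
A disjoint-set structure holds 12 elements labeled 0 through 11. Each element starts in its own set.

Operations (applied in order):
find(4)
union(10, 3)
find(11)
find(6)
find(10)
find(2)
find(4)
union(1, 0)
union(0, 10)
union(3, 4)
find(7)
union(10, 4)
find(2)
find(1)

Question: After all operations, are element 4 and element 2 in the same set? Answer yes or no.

Step 1: find(4) -> no change; set of 4 is {4}
Step 2: union(10, 3) -> merged; set of 10 now {3, 10}
Step 3: find(11) -> no change; set of 11 is {11}
Step 4: find(6) -> no change; set of 6 is {6}
Step 5: find(10) -> no change; set of 10 is {3, 10}
Step 6: find(2) -> no change; set of 2 is {2}
Step 7: find(4) -> no change; set of 4 is {4}
Step 8: union(1, 0) -> merged; set of 1 now {0, 1}
Step 9: union(0, 10) -> merged; set of 0 now {0, 1, 3, 10}
Step 10: union(3, 4) -> merged; set of 3 now {0, 1, 3, 4, 10}
Step 11: find(7) -> no change; set of 7 is {7}
Step 12: union(10, 4) -> already same set; set of 10 now {0, 1, 3, 4, 10}
Step 13: find(2) -> no change; set of 2 is {2}
Step 14: find(1) -> no change; set of 1 is {0, 1, 3, 4, 10}
Set of 4: {0, 1, 3, 4, 10}; 2 is not a member.

Answer: no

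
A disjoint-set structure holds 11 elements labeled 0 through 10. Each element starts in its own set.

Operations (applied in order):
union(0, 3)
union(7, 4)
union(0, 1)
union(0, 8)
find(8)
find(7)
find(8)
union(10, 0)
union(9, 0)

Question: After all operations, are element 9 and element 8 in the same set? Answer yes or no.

Answer: yes

Derivation:
Step 1: union(0, 3) -> merged; set of 0 now {0, 3}
Step 2: union(7, 4) -> merged; set of 7 now {4, 7}
Step 3: union(0, 1) -> merged; set of 0 now {0, 1, 3}
Step 4: union(0, 8) -> merged; set of 0 now {0, 1, 3, 8}
Step 5: find(8) -> no change; set of 8 is {0, 1, 3, 8}
Step 6: find(7) -> no change; set of 7 is {4, 7}
Step 7: find(8) -> no change; set of 8 is {0, 1, 3, 8}
Step 8: union(10, 0) -> merged; set of 10 now {0, 1, 3, 8, 10}
Step 9: union(9, 0) -> merged; set of 9 now {0, 1, 3, 8, 9, 10}
Set of 9: {0, 1, 3, 8, 9, 10}; 8 is a member.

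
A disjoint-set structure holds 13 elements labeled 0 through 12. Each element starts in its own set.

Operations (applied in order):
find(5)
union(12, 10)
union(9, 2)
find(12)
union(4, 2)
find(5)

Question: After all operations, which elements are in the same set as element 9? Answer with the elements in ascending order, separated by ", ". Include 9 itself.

Step 1: find(5) -> no change; set of 5 is {5}
Step 2: union(12, 10) -> merged; set of 12 now {10, 12}
Step 3: union(9, 2) -> merged; set of 9 now {2, 9}
Step 4: find(12) -> no change; set of 12 is {10, 12}
Step 5: union(4, 2) -> merged; set of 4 now {2, 4, 9}
Step 6: find(5) -> no change; set of 5 is {5}
Component of 9: {2, 4, 9}

Answer: 2, 4, 9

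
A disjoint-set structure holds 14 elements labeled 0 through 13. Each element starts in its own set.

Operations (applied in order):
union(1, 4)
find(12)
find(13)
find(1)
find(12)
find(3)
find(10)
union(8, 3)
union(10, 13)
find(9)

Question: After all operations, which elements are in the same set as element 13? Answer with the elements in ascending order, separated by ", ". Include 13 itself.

Step 1: union(1, 4) -> merged; set of 1 now {1, 4}
Step 2: find(12) -> no change; set of 12 is {12}
Step 3: find(13) -> no change; set of 13 is {13}
Step 4: find(1) -> no change; set of 1 is {1, 4}
Step 5: find(12) -> no change; set of 12 is {12}
Step 6: find(3) -> no change; set of 3 is {3}
Step 7: find(10) -> no change; set of 10 is {10}
Step 8: union(8, 3) -> merged; set of 8 now {3, 8}
Step 9: union(10, 13) -> merged; set of 10 now {10, 13}
Step 10: find(9) -> no change; set of 9 is {9}
Component of 13: {10, 13}

Answer: 10, 13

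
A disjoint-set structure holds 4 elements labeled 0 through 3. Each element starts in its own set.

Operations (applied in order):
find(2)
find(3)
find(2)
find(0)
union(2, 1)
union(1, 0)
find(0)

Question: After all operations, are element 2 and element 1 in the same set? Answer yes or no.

Answer: yes

Derivation:
Step 1: find(2) -> no change; set of 2 is {2}
Step 2: find(3) -> no change; set of 3 is {3}
Step 3: find(2) -> no change; set of 2 is {2}
Step 4: find(0) -> no change; set of 0 is {0}
Step 5: union(2, 1) -> merged; set of 2 now {1, 2}
Step 6: union(1, 0) -> merged; set of 1 now {0, 1, 2}
Step 7: find(0) -> no change; set of 0 is {0, 1, 2}
Set of 2: {0, 1, 2}; 1 is a member.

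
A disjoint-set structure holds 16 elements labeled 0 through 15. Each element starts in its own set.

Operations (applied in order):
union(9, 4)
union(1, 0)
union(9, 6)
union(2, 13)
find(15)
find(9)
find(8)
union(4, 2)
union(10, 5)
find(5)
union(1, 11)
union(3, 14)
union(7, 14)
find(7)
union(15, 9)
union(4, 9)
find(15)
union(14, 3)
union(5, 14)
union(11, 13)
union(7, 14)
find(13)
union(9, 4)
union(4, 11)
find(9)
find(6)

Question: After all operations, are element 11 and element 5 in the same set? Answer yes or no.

Step 1: union(9, 4) -> merged; set of 9 now {4, 9}
Step 2: union(1, 0) -> merged; set of 1 now {0, 1}
Step 3: union(9, 6) -> merged; set of 9 now {4, 6, 9}
Step 4: union(2, 13) -> merged; set of 2 now {2, 13}
Step 5: find(15) -> no change; set of 15 is {15}
Step 6: find(9) -> no change; set of 9 is {4, 6, 9}
Step 7: find(8) -> no change; set of 8 is {8}
Step 8: union(4, 2) -> merged; set of 4 now {2, 4, 6, 9, 13}
Step 9: union(10, 5) -> merged; set of 10 now {5, 10}
Step 10: find(5) -> no change; set of 5 is {5, 10}
Step 11: union(1, 11) -> merged; set of 1 now {0, 1, 11}
Step 12: union(3, 14) -> merged; set of 3 now {3, 14}
Step 13: union(7, 14) -> merged; set of 7 now {3, 7, 14}
Step 14: find(7) -> no change; set of 7 is {3, 7, 14}
Step 15: union(15, 9) -> merged; set of 15 now {2, 4, 6, 9, 13, 15}
Step 16: union(4, 9) -> already same set; set of 4 now {2, 4, 6, 9, 13, 15}
Step 17: find(15) -> no change; set of 15 is {2, 4, 6, 9, 13, 15}
Step 18: union(14, 3) -> already same set; set of 14 now {3, 7, 14}
Step 19: union(5, 14) -> merged; set of 5 now {3, 5, 7, 10, 14}
Step 20: union(11, 13) -> merged; set of 11 now {0, 1, 2, 4, 6, 9, 11, 13, 15}
Step 21: union(7, 14) -> already same set; set of 7 now {3, 5, 7, 10, 14}
Step 22: find(13) -> no change; set of 13 is {0, 1, 2, 4, 6, 9, 11, 13, 15}
Step 23: union(9, 4) -> already same set; set of 9 now {0, 1, 2, 4, 6, 9, 11, 13, 15}
Step 24: union(4, 11) -> already same set; set of 4 now {0, 1, 2, 4, 6, 9, 11, 13, 15}
Step 25: find(9) -> no change; set of 9 is {0, 1, 2, 4, 6, 9, 11, 13, 15}
Step 26: find(6) -> no change; set of 6 is {0, 1, 2, 4, 6, 9, 11, 13, 15}
Set of 11: {0, 1, 2, 4, 6, 9, 11, 13, 15}; 5 is not a member.

Answer: no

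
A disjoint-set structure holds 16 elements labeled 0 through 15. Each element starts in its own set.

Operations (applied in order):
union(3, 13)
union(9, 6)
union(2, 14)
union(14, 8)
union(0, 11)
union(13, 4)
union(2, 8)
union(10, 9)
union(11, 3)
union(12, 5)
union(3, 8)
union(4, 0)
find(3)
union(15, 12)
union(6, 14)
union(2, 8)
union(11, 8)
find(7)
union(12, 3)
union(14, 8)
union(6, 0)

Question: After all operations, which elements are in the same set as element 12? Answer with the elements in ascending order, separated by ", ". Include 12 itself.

Answer: 0, 2, 3, 4, 5, 6, 8, 9, 10, 11, 12, 13, 14, 15

Derivation:
Step 1: union(3, 13) -> merged; set of 3 now {3, 13}
Step 2: union(9, 6) -> merged; set of 9 now {6, 9}
Step 3: union(2, 14) -> merged; set of 2 now {2, 14}
Step 4: union(14, 8) -> merged; set of 14 now {2, 8, 14}
Step 5: union(0, 11) -> merged; set of 0 now {0, 11}
Step 6: union(13, 4) -> merged; set of 13 now {3, 4, 13}
Step 7: union(2, 8) -> already same set; set of 2 now {2, 8, 14}
Step 8: union(10, 9) -> merged; set of 10 now {6, 9, 10}
Step 9: union(11, 3) -> merged; set of 11 now {0, 3, 4, 11, 13}
Step 10: union(12, 5) -> merged; set of 12 now {5, 12}
Step 11: union(3, 8) -> merged; set of 3 now {0, 2, 3, 4, 8, 11, 13, 14}
Step 12: union(4, 0) -> already same set; set of 4 now {0, 2, 3, 4, 8, 11, 13, 14}
Step 13: find(3) -> no change; set of 3 is {0, 2, 3, 4, 8, 11, 13, 14}
Step 14: union(15, 12) -> merged; set of 15 now {5, 12, 15}
Step 15: union(6, 14) -> merged; set of 6 now {0, 2, 3, 4, 6, 8, 9, 10, 11, 13, 14}
Step 16: union(2, 8) -> already same set; set of 2 now {0, 2, 3, 4, 6, 8, 9, 10, 11, 13, 14}
Step 17: union(11, 8) -> already same set; set of 11 now {0, 2, 3, 4, 6, 8, 9, 10, 11, 13, 14}
Step 18: find(7) -> no change; set of 7 is {7}
Step 19: union(12, 3) -> merged; set of 12 now {0, 2, 3, 4, 5, 6, 8, 9, 10, 11, 12, 13, 14, 15}
Step 20: union(14, 8) -> already same set; set of 14 now {0, 2, 3, 4, 5, 6, 8, 9, 10, 11, 12, 13, 14, 15}
Step 21: union(6, 0) -> already same set; set of 6 now {0, 2, 3, 4, 5, 6, 8, 9, 10, 11, 12, 13, 14, 15}
Component of 12: {0, 2, 3, 4, 5, 6, 8, 9, 10, 11, 12, 13, 14, 15}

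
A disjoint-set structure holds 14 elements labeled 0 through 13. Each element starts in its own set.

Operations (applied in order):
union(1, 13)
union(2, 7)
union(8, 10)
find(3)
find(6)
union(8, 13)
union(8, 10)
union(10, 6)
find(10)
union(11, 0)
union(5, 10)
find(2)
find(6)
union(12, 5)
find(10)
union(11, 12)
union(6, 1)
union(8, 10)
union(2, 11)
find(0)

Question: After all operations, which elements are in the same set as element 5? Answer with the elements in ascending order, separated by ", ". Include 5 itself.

Answer: 0, 1, 2, 5, 6, 7, 8, 10, 11, 12, 13

Derivation:
Step 1: union(1, 13) -> merged; set of 1 now {1, 13}
Step 2: union(2, 7) -> merged; set of 2 now {2, 7}
Step 3: union(8, 10) -> merged; set of 8 now {8, 10}
Step 4: find(3) -> no change; set of 3 is {3}
Step 5: find(6) -> no change; set of 6 is {6}
Step 6: union(8, 13) -> merged; set of 8 now {1, 8, 10, 13}
Step 7: union(8, 10) -> already same set; set of 8 now {1, 8, 10, 13}
Step 8: union(10, 6) -> merged; set of 10 now {1, 6, 8, 10, 13}
Step 9: find(10) -> no change; set of 10 is {1, 6, 8, 10, 13}
Step 10: union(11, 0) -> merged; set of 11 now {0, 11}
Step 11: union(5, 10) -> merged; set of 5 now {1, 5, 6, 8, 10, 13}
Step 12: find(2) -> no change; set of 2 is {2, 7}
Step 13: find(6) -> no change; set of 6 is {1, 5, 6, 8, 10, 13}
Step 14: union(12, 5) -> merged; set of 12 now {1, 5, 6, 8, 10, 12, 13}
Step 15: find(10) -> no change; set of 10 is {1, 5, 6, 8, 10, 12, 13}
Step 16: union(11, 12) -> merged; set of 11 now {0, 1, 5, 6, 8, 10, 11, 12, 13}
Step 17: union(6, 1) -> already same set; set of 6 now {0, 1, 5, 6, 8, 10, 11, 12, 13}
Step 18: union(8, 10) -> already same set; set of 8 now {0, 1, 5, 6, 8, 10, 11, 12, 13}
Step 19: union(2, 11) -> merged; set of 2 now {0, 1, 2, 5, 6, 7, 8, 10, 11, 12, 13}
Step 20: find(0) -> no change; set of 0 is {0, 1, 2, 5, 6, 7, 8, 10, 11, 12, 13}
Component of 5: {0, 1, 2, 5, 6, 7, 8, 10, 11, 12, 13}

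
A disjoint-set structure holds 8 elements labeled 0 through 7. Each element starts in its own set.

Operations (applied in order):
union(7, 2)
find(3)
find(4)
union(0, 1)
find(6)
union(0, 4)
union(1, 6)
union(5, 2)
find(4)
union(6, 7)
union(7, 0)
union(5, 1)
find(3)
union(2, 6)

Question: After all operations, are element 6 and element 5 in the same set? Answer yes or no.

Answer: yes

Derivation:
Step 1: union(7, 2) -> merged; set of 7 now {2, 7}
Step 2: find(3) -> no change; set of 3 is {3}
Step 3: find(4) -> no change; set of 4 is {4}
Step 4: union(0, 1) -> merged; set of 0 now {0, 1}
Step 5: find(6) -> no change; set of 6 is {6}
Step 6: union(0, 4) -> merged; set of 0 now {0, 1, 4}
Step 7: union(1, 6) -> merged; set of 1 now {0, 1, 4, 6}
Step 8: union(5, 2) -> merged; set of 5 now {2, 5, 7}
Step 9: find(4) -> no change; set of 4 is {0, 1, 4, 6}
Step 10: union(6, 7) -> merged; set of 6 now {0, 1, 2, 4, 5, 6, 7}
Step 11: union(7, 0) -> already same set; set of 7 now {0, 1, 2, 4, 5, 6, 7}
Step 12: union(5, 1) -> already same set; set of 5 now {0, 1, 2, 4, 5, 6, 7}
Step 13: find(3) -> no change; set of 3 is {3}
Step 14: union(2, 6) -> already same set; set of 2 now {0, 1, 2, 4, 5, 6, 7}
Set of 6: {0, 1, 2, 4, 5, 6, 7}; 5 is a member.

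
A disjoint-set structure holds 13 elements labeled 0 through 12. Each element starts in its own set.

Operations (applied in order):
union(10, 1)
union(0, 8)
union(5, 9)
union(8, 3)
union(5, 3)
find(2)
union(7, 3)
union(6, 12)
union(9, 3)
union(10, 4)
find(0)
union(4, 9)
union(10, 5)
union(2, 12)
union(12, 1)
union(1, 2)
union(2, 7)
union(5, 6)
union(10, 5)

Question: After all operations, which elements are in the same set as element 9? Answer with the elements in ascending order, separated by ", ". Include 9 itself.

Step 1: union(10, 1) -> merged; set of 10 now {1, 10}
Step 2: union(0, 8) -> merged; set of 0 now {0, 8}
Step 3: union(5, 9) -> merged; set of 5 now {5, 9}
Step 4: union(8, 3) -> merged; set of 8 now {0, 3, 8}
Step 5: union(5, 3) -> merged; set of 5 now {0, 3, 5, 8, 9}
Step 6: find(2) -> no change; set of 2 is {2}
Step 7: union(7, 3) -> merged; set of 7 now {0, 3, 5, 7, 8, 9}
Step 8: union(6, 12) -> merged; set of 6 now {6, 12}
Step 9: union(9, 3) -> already same set; set of 9 now {0, 3, 5, 7, 8, 9}
Step 10: union(10, 4) -> merged; set of 10 now {1, 4, 10}
Step 11: find(0) -> no change; set of 0 is {0, 3, 5, 7, 8, 9}
Step 12: union(4, 9) -> merged; set of 4 now {0, 1, 3, 4, 5, 7, 8, 9, 10}
Step 13: union(10, 5) -> already same set; set of 10 now {0, 1, 3, 4, 5, 7, 8, 9, 10}
Step 14: union(2, 12) -> merged; set of 2 now {2, 6, 12}
Step 15: union(12, 1) -> merged; set of 12 now {0, 1, 2, 3, 4, 5, 6, 7, 8, 9, 10, 12}
Step 16: union(1, 2) -> already same set; set of 1 now {0, 1, 2, 3, 4, 5, 6, 7, 8, 9, 10, 12}
Step 17: union(2, 7) -> already same set; set of 2 now {0, 1, 2, 3, 4, 5, 6, 7, 8, 9, 10, 12}
Step 18: union(5, 6) -> already same set; set of 5 now {0, 1, 2, 3, 4, 5, 6, 7, 8, 9, 10, 12}
Step 19: union(10, 5) -> already same set; set of 10 now {0, 1, 2, 3, 4, 5, 6, 7, 8, 9, 10, 12}
Component of 9: {0, 1, 2, 3, 4, 5, 6, 7, 8, 9, 10, 12}

Answer: 0, 1, 2, 3, 4, 5, 6, 7, 8, 9, 10, 12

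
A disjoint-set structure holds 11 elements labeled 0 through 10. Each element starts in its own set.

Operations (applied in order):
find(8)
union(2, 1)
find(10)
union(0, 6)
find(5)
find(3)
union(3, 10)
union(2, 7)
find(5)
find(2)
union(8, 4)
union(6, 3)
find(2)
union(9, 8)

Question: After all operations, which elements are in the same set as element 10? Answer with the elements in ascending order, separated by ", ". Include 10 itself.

Answer: 0, 3, 6, 10

Derivation:
Step 1: find(8) -> no change; set of 8 is {8}
Step 2: union(2, 1) -> merged; set of 2 now {1, 2}
Step 3: find(10) -> no change; set of 10 is {10}
Step 4: union(0, 6) -> merged; set of 0 now {0, 6}
Step 5: find(5) -> no change; set of 5 is {5}
Step 6: find(3) -> no change; set of 3 is {3}
Step 7: union(3, 10) -> merged; set of 3 now {3, 10}
Step 8: union(2, 7) -> merged; set of 2 now {1, 2, 7}
Step 9: find(5) -> no change; set of 5 is {5}
Step 10: find(2) -> no change; set of 2 is {1, 2, 7}
Step 11: union(8, 4) -> merged; set of 8 now {4, 8}
Step 12: union(6, 3) -> merged; set of 6 now {0, 3, 6, 10}
Step 13: find(2) -> no change; set of 2 is {1, 2, 7}
Step 14: union(9, 8) -> merged; set of 9 now {4, 8, 9}
Component of 10: {0, 3, 6, 10}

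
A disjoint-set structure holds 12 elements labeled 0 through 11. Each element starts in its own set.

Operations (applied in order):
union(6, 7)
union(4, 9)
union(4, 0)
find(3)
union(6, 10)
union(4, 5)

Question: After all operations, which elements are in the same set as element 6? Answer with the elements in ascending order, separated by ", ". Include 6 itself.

Step 1: union(6, 7) -> merged; set of 6 now {6, 7}
Step 2: union(4, 9) -> merged; set of 4 now {4, 9}
Step 3: union(4, 0) -> merged; set of 4 now {0, 4, 9}
Step 4: find(3) -> no change; set of 3 is {3}
Step 5: union(6, 10) -> merged; set of 6 now {6, 7, 10}
Step 6: union(4, 5) -> merged; set of 4 now {0, 4, 5, 9}
Component of 6: {6, 7, 10}

Answer: 6, 7, 10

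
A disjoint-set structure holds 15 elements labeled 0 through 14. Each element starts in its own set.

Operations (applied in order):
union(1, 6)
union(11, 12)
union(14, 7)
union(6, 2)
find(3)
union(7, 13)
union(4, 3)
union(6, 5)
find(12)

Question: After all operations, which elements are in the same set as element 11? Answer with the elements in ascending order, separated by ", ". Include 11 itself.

Answer: 11, 12

Derivation:
Step 1: union(1, 6) -> merged; set of 1 now {1, 6}
Step 2: union(11, 12) -> merged; set of 11 now {11, 12}
Step 3: union(14, 7) -> merged; set of 14 now {7, 14}
Step 4: union(6, 2) -> merged; set of 6 now {1, 2, 6}
Step 5: find(3) -> no change; set of 3 is {3}
Step 6: union(7, 13) -> merged; set of 7 now {7, 13, 14}
Step 7: union(4, 3) -> merged; set of 4 now {3, 4}
Step 8: union(6, 5) -> merged; set of 6 now {1, 2, 5, 6}
Step 9: find(12) -> no change; set of 12 is {11, 12}
Component of 11: {11, 12}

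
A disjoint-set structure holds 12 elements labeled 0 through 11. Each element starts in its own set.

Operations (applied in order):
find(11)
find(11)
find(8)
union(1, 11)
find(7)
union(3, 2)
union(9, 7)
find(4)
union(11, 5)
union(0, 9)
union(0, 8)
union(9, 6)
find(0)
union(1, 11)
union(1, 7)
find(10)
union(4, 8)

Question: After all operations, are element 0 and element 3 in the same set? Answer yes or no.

Step 1: find(11) -> no change; set of 11 is {11}
Step 2: find(11) -> no change; set of 11 is {11}
Step 3: find(8) -> no change; set of 8 is {8}
Step 4: union(1, 11) -> merged; set of 1 now {1, 11}
Step 5: find(7) -> no change; set of 7 is {7}
Step 6: union(3, 2) -> merged; set of 3 now {2, 3}
Step 7: union(9, 7) -> merged; set of 9 now {7, 9}
Step 8: find(4) -> no change; set of 4 is {4}
Step 9: union(11, 5) -> merged; set of 11 now {1, 5, 11}
Step 10: union(0, 9) -> merged; set of 0 now {0, 7, 9}
Step 11: union(0, 8) -> merged; set of 0 now {0, 7, 8, 9}
Step 12: union(9, 6) -> merged; set of 9 now {0, 6, 7, 8, 9}
Step 13: find(0) -> no change; set of 0 is {0, 6, 7, 8, 9}
Step 14: union(1, 11) -> already same set; set of 1 now {1, 5, 11}
Step 15: union(1, 7) -> merged; set of 1 now {0, 1, 5, 6, 7, 8, 9, 11}
Step 16: find(10) -> no change; set of 10 is {10}
Step 17: union(4, 8) -> merged; set of 4 now {0, 1, 4, 5, 6, 7, 8, 9, 11}
Set of 0: {0, 1, 4, 5, 6, 7, 8, 9, 11}; 3 is not a member.

Answer: no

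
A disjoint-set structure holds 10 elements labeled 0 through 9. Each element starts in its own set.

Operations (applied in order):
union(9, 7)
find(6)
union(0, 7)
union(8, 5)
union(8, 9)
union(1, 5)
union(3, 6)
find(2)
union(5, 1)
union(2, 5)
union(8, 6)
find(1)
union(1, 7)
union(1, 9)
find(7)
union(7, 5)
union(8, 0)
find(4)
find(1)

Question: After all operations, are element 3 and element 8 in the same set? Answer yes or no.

Step 1: union(9, 7) -> merged; set of 9 now {7, 9}
Step 2: find(6) -> no change; set of 6 is {6}
Step 3: union(0, 7) -> merged; set of 0 now {0, 7, 9}
Step 4: union(8, 5) -> merged; set of 8 now {5, 8}
Step 5: union(8, 9) -> merged; set of 8 now {0, 5, 7, 8, 9}
Step 6: union(1, 5) -> merged; set of 1 now {0, 1, 5, 7, 8, 9}
Step 7: union(3, 6) -> merged; set of 3 now {3, 6}
Step 8: find(2) -> no change; set of 2 is {2}
Step 9: union(5, 1) -> already same set; set of 5 now {0, 1, 5, 7, 8, 9}
Step 10: union(2, 5) -> merged; set of 2 now {0, 1, 2, 5, 7, 8, 9}
Step 11: union(8, 6) -> merged; set of 8 now {0, 1, 2, 3, 5, 6, 7, 8, 9}
Step 12: find(1) -> no change; set of 1 is {0, 1, 2, 3, 5, 6, 7, 8, 9}
Step 13: union(1, 7) -> already same set; set of 1 now {0, 1, 2, 3, 5, 6, 7, 8, 9}
Step 14: union(1, 9) -> already same set; set of 1 now {0, 1, 2, 3, 5, 6, 7, 8, 9}
Step 15: find(7) -> no change; set of 7 is {0, 1, 2, 3, 5, 6, 7, 8, 9}
Step 16: union(7, 5) -> already same set; set of 7 now {0, 1, 2, 3, 5, 6, 7, 8, 9}
Step 17: union(8, 0) -> already same set; set of 8 now {0, 1, 2, 3, 5, 6, 7, 8, 9}
Step 18: find(4) -> no change; set of 4 is {4}
Step 19: find(1) -> no change; set of 1 is {0, 1, 2, 3, 5, 6, 7, 8, 9}
Set of 3: {0, 1, 2, 3, 5, 6, 7, 8, 9}; 8 is a member.

Answer: yes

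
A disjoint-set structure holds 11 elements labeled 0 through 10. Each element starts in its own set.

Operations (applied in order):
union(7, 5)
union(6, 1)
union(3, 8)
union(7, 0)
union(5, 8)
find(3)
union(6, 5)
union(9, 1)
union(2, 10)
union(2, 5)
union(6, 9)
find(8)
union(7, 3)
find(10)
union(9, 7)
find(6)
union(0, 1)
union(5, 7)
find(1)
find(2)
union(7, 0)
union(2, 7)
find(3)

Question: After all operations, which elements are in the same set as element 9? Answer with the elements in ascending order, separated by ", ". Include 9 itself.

Answer: 0, 1, 2, 3, 5, 6, 7, 8, 9, 10

Derivation:
Step 1: union(7, 5) -> merged; set of 7 now {5, 7}
Step 2: union(6, 1) -> merged; set of 6 now {1, 6}
Step 3: union(3, 8) -> merged; set of 3 now {3, 8}
Step 4: union(7, 0) -> merged; set of 7 now {0, 5, 7}
Step 5: union(5, 8) -> merged; set of 5 now {0, 3, 5, 7, 8}
Step 6: find(3) -> no change; set of 3 is {0, 3, 5, 7, 8}
Step 7: union(6, 5) -> merged; set of 6 now {0, 1, 3, 5, 6, 7, 8}
Step 8: union(9, 1) -> merged; set of 9 now {0, 1, 3, 5, 6, 7, 8, 9}
Step 9: union(2, 10) -> merged; set of 2 now {2, 10}
Step 10: union(2, 5) -> merged; set of 2 now {0, 1, 2, 3, 5, 6, 7, 8, 9, 10}
Step 11: union(6, 9) -> already same set; set of 6 now {0, 1, 2, 3, 5, 6, 7, 8, 9, 10}
Step 12: find(8) -> no change; set of 8 is {0, 1, 2, 3, 5, 6, 7, 8, 9, 10}
Step 13: union(7, 3) -> already same set; set of 7 now {0, 1, 2, 3, 5, 6, 7, 8, 9, 10}
Step 14: find(10) -> no change; set of 10 is {0, 1, 2, 3, 5, 6, 7, 8, 9, 10}
Step 15: union(9, 7) -> already same set; set of 9 now {0, 1, 2, 3, 5, 6, 7, 8, 9, 10}
Step 16: find(6) -> no change; set of 6 is {0, 1, 2, 3, 5, 6, 7, 8, 9, 10}
Step 17: union(0, 1) -> already same set; set of 0 now {0, 1, 2, 3, 5, 6, 7, 8, 9, 10}
Step 18: union(5, 7) -> already same set; set of 5 now {0, 1, 2, 3, 5, 6, 7, 8, 9, 10}
Step 19: find(1) -> no change; set of 1 is {0, 1, 2, 3, 5, 6, 7, 8, 9, 10}
Step 20: find(2) -> no change; set of 2 is {0, 1, 2, 3, 5, 6, 7, 8, 9, 10}
Step 21: union(7, 0) -> already same set; set of 7 now {0, 1, 2, 3, 5, 6, 7, 8, 9, 10}
Step 22: union(2, 7) -> already same set; set of 2 now {0, 1, 2, 3, 5, 6, 7, 8, 9, 10}
Step 23: find(3) -> no change; set of 3 is {0, 1, 2, 3, 5, 6, 7, 8, 9, 10}
Component of 9: {0, 1, 2, 3, 5, 6, 7, 8, 9, 10}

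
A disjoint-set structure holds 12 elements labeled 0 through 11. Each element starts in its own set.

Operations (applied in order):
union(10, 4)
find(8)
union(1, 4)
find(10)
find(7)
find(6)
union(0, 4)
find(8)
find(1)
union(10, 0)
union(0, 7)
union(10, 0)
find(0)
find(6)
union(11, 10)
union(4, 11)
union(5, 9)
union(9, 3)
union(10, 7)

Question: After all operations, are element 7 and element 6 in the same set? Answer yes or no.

Step 1: union(10, 4) -> merged; set of 10 now {4, 10}
Step 2: find(8) -> no change; set of 8 is {8}
Step 3: union(1, 4) -> merged; set of 1 now {1, 4, 10}
Step 4: find(10) -> no change; set of 10 is {1, 4, 10}
Step 5: find(7) -> no change; set of 7 is {7}
Step 6: find(6) -> no change; set of 6 is {6}
Step 7: union(0, 4) -> merged; set of 0 now {0, 1, 4, 10}
Step 8: find(8) -> no change; set of 8 is {8}
Step 9: find(1) -> no change; set of 1 is {0, 1, 4, 10}
Step 10: union(10, 0) -> already same set; set of 10 now {0, 1, 4, 10}
Step 11: union(0, 7) -> merged; set of 0 now {0, 1, 4, 7, 10}
Step 12: union(10, 0) -> already same set; set of 10 now {0, 1, 4, 7, 10}
Step 13: find(0) -> no change; set of 0 is {0, 1, 4, 7, 10}
Step 14: find(6) -> no change; set of 6 is {6}
Step 15: union(11, 10) -> merged; set of 11 now {0, 1, 4, 7, 10, 11}
Step 16: union(4, 11) -> already same set; set of 4 now {0, 1, 4, 7, 10, 11}
Step 17: union(5, 9) -> merged; set of 5 now {5, 9}
Step 18: union(9, 3) -> merged; set of 9 now {3, 5, 9}
Step 19: union(10, 7) -> already same set; set of 10 now {0, 1, 4, 7, 10, 11}
Set of 7: {0, 1, 4, 7, 10, 11}; 6 is not a member.

Answer: no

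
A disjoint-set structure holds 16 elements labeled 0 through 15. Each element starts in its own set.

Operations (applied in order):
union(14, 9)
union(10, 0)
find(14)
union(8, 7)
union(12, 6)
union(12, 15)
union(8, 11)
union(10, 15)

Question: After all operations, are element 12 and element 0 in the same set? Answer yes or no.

Answer: yes

Derivation:
Step 1: union(14, 9) -> merged; set of 14 now {9, 14}
Step 2: union(10, 0) -> merged; set of 10 now {0, 10}
Step 3: find(14) -> no change; set of 14 is {9, 14}
Step 4: union(8, 7) -> merged; set of 8 now {7, 8}
Step 5: union(12, 6) -> merged; set of 12 now {6, 12}
Step 6: union(12, 15) -> merged; set of 12 now {6, 12, 15}
Step 7: union(8, 11) -> merged; set of 8 now {7, 8, 11}
Step 8: union(10, 15) -> merged; set of 10 now {0, 6, 10, 12, 15}
Set of 12: {0, 6, 10, 12, 15}; 0 is a member.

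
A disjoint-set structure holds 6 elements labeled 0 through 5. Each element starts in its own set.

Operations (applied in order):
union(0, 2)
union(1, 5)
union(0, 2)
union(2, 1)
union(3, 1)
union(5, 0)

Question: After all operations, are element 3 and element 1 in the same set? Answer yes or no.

Answer: yes

Derivation:
Step 1: union(0, 2) -> merged; set of 0 now {0, 2}
Step 2: union(1, 5) -> merged; set of 1 now {1, 5}
Step 3: union(0, 2) -> already same set; set of 0 now {0, 2}
Step 4: union(2, 1) -> merged; set of 2 now {0, 1, 2, 5}
Step 5: union(3, 1) -> merged; set of 3 now {0, 1, 2, 3, 5}
Step 6: union(5, 0) -> already same set; set of 5 now {0, 1, 2, 3, 5}
Set of 3: {0, 1, 2, 3, 5}; 1 is a member.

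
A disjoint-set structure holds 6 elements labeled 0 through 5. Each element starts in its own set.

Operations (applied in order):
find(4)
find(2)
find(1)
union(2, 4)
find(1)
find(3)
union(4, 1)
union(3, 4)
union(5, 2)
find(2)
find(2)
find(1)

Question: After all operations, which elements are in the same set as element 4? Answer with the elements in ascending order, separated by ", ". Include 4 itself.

Step 1: find(4) -> no change; set of 4 is {4}
Step 2: find(2) -> no change; set of 2 is {2}
Step 3: find(1) -> no change; set of 1 is {1}
Step 4: union(2, 4) -> merged; set of 2 now {2, 4}
Step 5: find(1) -> no change; set of 1 is {1}
Step 6: find(3) -> no change; set of 3 is {3}
Step 7: union(4, 1) -> merged; set of 4 now {1, 2, 4}
Step 8: union(3, 4) -> merged; set of 3 now {1, 2, 3, 4}
Step 9: union(5, 2) -> merged; set of 5 now {1, 2, 3, 4, 5}
Step 10: find(2) -> no change; set of 2 is {1, 2, 3, 4, 5}
Step 11: find(2) -> no change; set of 2 is {1, 2, 3, 4, 5}
Step 12: find(1) -> no change; set of 1 is {1, 2, 3, 4, 5}
Component of 4: {1, 2, 3, 4, 5}

Answer: 1, 2, 3, 4, 5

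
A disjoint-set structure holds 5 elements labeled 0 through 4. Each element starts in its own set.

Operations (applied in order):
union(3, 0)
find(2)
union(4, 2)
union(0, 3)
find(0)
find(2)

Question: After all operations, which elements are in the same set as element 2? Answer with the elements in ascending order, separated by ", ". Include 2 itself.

Step 1: union(3, 0) -> merged; set of 3 now {0, 3}
Step 2: find(2) -> no change; set of 2 is {2}
Step 3: union(4, 2) -> merged; set of 4 now {2, 4}
Step 4: union(0, 3) -> already same set; set of 0 now {0, 3}
Step 5: find(0) -> no change; set of 0 is {0, 3}
Step 6: find(2) -> no change; set of 2 is {2, 4}
Component of 2: {2, 4}

Answer: 2, 4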